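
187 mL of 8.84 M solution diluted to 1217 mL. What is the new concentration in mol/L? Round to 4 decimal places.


Dilution: M1*V1 = M2*V2, solve for M2.
M2 = M1*V1 / V2
M2 = 8.84 * 187 / 1217
M2 = 1653.08 / 1217
M2 = 1.35832375 mol/L, rounded to 4 dp:

1.3583 mol/L


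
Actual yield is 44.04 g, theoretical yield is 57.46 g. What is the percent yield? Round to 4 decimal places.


% yield = 100 * actual / theoretical
% yield = 100 * 44.04 / 57.46
% yield = 76.64462235 %, rounded to 4 dp:

76.6446 %


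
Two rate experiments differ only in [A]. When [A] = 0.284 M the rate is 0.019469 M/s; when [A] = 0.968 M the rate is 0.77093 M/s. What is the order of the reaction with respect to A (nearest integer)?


Rate is proportional to [A]^n, so rate2/rate1 = ([A]2/[A]1)^n. Take logs to solve for n.
rate2/rate1 = 0.77093 / 0.019469 = 39.5978
[A]2/[A]1 = 0.968 / 0.284 = 3.4085
n = ln(39.5978) / ln(3.4085) = 3.0
Nearest integer order:

3


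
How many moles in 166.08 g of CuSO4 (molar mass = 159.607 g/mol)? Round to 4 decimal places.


n = mass / M
n = 166.08 / 159.607
n = 1.04055587 mol, rounded to 4 dp:

1.0406 mol


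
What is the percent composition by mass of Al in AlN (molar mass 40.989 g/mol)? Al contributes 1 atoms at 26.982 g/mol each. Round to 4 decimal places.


pct = 100 * (n_elem * M_elem) / M_total
mass_contribution = 1 * 26.982 = 26.982 g/mol
pct = 100 * 26.982 / 40.989
pct = 65.82741711 %, rounded to 4 dp:

65.8274 %


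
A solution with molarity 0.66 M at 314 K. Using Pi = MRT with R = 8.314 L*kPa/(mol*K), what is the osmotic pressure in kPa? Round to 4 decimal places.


Osmotic pressure (van't Hoff): Pi = M*R*T.
RT = 8.314 * 314 = 2610.596
Pi = 0.66 * 2610.596
Pi = 1722.99336 kPa, rounded to 4 dp:

1722.9934 kPa


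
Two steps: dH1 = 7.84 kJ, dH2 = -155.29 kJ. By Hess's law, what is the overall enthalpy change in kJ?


Hess's law: enthalpy is a state function, so add the step enthalpies.
dH_total = dH1 + dH2 = 7.84 + (-155.29)
dH_total = -147.45 kJ:

-147.45 kJ


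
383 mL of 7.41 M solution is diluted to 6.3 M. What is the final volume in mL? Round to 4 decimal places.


Dilution: M1*V1 = M2*V2, solve for V2.
V2 = M1*V1 / M2
V2 = 7.41 * 383 / 6.3
V2 = 2838.03 / 6.3
V2 = 450.48095238 mL, rounded to 4 dp:

450.4810 mL


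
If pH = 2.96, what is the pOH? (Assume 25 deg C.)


At 25 deg C, pH + pOH = 14.
pOH = 14 - pH = 14 - 2.96
pOH = 11.04:

11.04


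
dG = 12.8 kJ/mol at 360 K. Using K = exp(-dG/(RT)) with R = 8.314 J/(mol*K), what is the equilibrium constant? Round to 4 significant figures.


dG is in kJ/mol; multiply by 1000 to match R in J/(mol*K).
RT = 8.314 * 360 = 2993.04 J/mol
exponent = -dG*1000 / (RT) = -(12.8*1000) / 2993.04 = -4.27658835
K = exp(-4.27658835)
K = 0.013889969, rounded to 4 significant figures:

0.01389


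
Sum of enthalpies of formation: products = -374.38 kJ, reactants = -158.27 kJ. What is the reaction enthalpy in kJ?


dH_rxn = sum(dH_f products) - sum(dH_f reactants)
dH_rxn = -374.38 - (-158.27)
dH_rxn = -216.11 kJ:

-216.11 kJ


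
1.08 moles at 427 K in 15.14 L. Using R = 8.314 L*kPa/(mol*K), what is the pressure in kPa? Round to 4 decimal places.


PV = nRT, solve for P = nRT / V.
nRT = 1.08 * 8.314 * 427 = 3834.0842
P = 3834.0842 / 15.14
P = 253.24202114 kPa, rounded to 4 dp:

253.2420 kPa


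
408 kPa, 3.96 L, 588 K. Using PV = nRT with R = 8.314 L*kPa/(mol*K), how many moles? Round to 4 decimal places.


PV = nRT, solve for n = PV / (RT).
PV = 408 * 3.96 = 1615.68
RT = 8.314 * 588 = 4888.632
n = 1615.68 / 4888.632
n = 0.33049737 mol, rounded to 4 dp:

0.3305 mol


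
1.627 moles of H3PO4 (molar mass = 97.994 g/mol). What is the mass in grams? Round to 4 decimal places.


mass = n * M
mass = 1.627 * 97.994
mass = 159.436238 g, rounded to 4 dp:

159.4362 g


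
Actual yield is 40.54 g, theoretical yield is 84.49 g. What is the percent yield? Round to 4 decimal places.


% yield = 100 * actual / theoretical
% yield = 100 * 40.54 / 84.49
% yield = 47.98200971 %, rounded to 4 dp:

47.9820 %


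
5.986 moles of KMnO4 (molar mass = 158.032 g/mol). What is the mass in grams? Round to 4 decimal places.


mass = n * M
mass = 5.986 * 158.032
mass = 945.979552 g, rounded to 4 dp:

945.9796 g


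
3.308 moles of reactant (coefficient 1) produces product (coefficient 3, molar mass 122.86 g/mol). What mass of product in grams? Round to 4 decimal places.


Use the coefficient ratio to convert reactant moles to product moles, then multiply by the product's molar mass.
moles_P = moles_R * (coeff_P / coeff_R) = 3.308 * (3/1) = 9.924
mass_P = moles_P * M_P = 9.924 * 122.86
mass_P = 1219.26264 g, rounded to 4 dp:

1219.2626 g


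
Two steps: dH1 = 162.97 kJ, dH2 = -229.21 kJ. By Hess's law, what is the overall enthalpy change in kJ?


Hess's law: enthalpy is a state function, so add the step enthalpies.
dH_total = dH1 + dH2 = 162.97 + (-229.21)
dH_total = -66.24 kJ:

-66.24 kJ


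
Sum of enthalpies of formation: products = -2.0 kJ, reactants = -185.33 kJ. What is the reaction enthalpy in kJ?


dH_rxn = sum(dH_f products) - sum(dH_f reactants)
dH_rxn = -2.0 - (-185.33)
dH_rxn = 183.33 kJ:

183.33 kJ


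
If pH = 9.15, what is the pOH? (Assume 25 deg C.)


At 25 deg C, pH + pOH = 14.
pOH = 14 - pH = 14 - 9.15
pOH = 4.85:

4.85


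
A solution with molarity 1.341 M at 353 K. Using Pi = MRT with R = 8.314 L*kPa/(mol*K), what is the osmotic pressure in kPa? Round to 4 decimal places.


Osmotic pressure (van't Hoff): Pi = M*R*T.
RT = 8.314 * 353 = 2934.842
Pi = 1.341 * 2934.842
Pi = 3935.623122 kPa, rounded to 4 dp:

3935.6231 kPa


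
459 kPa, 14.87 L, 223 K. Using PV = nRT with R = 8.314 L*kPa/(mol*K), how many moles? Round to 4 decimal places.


PV = nRT, solve for n = PV / (RT).
PV = 459 * 14.87 = 6825.33
RT = 8.314 * 223 = 1854.022
n = 6825.33 / 1854.022
n = 3.68136408 mol, rounded to 4 dp:

3.6814 mol


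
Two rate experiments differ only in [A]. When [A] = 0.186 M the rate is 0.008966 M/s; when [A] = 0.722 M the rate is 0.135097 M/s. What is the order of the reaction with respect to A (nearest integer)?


Rate is proportional to [A]^n, so rate2/rate1 = ([A]2/[A]1)^n. Take logs to solve for n.
rate2/rate1 = 0.135097 / 0.008966 = 15.0677
[A]2/[A]1 = 0.722 / 0.186 = 3.8817
n = ln(15.0677) / ln(3.8817) = 2.0
Nearest integer order:

2


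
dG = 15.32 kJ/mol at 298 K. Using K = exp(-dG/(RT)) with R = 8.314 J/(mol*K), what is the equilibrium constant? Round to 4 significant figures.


dG is in kJ/mol; multiply by 1000 to match R in J/(mol*K).
RT = 8.314 * 298 = 2477.572 J/mol
exponent = -dG*1000 / (RT) = -(15.32*1000) / 2477.572 = -6.18347317
K = exp(-6.18347317)
K = 0.0020632494, rounded to 4 significant figures:

0.002063


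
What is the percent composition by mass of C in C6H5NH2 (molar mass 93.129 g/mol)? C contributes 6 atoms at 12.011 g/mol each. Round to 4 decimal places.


pct = 100 * (n_elem * M_elem) / M_total
mass_contribution = 6 * 12.011 = 72.066 g/mol
pct = 100 * 72.066 / 93.129
pct = 77.38298489 %, rounded to 4 dp:

77.3830 %


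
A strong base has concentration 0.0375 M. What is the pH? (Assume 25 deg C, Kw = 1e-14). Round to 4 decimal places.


A strong base dissociates completely, so [OH-] equals the given concentration.
pOH = -log10([OH-]) = -log10(0.0375) = 1.425969
pH = 14 - pOH = 14 - 1.425969
pH = 12.574031, rounded to 4 dp:

12.5740


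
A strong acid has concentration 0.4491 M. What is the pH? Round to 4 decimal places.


A strong acid dissociates completely, so [H+] equals the given concentration.
pH = -log10([H+]) = -log10(0.4491)
pH = 0.34765694, rounded to 4 dp:

0.3477


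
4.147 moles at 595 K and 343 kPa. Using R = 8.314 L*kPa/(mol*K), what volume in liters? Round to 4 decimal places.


PV = nRT, solve for V = nRT / P.
nRT = 4.147 * 8.314 * 595 = 20514.504
V = 20514.504 / 343
V = 59.80904956 L, rounded to 4 dp:

59.8090 L


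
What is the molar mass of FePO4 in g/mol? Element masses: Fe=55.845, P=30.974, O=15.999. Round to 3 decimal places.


M = sum(count * atomic_mass) over atoms.
M = 1*55.845 + 1*30.974 + 4*15.999
M = 55.845 + 30.974 + 63.996
M = 150.815 g/mol, rounded to 3 dp:

150.815 g/mol


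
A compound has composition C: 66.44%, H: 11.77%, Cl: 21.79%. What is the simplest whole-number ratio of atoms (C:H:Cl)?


Assume 100 g of compound, divide each mass% by atomic mass to get moles, then normalize by the smallest to get a raw atom ratio.
Moles per 100 g: C: 66.44/12.011 = 5.5316, H: 11.77/1.008 = 11.6766, Cl: 21.79/35.453 = 0.6146
Raw ratio (divide by min = 0.6146): C: 9.0, H: 18.998, Cl: 1.0
Multiply by 1 to clear fractions: C: 9.0 ~= 9, H: 18.998 ~= 19, Cl: 1.0 ~= 1
Reduce by GCD to get the simplest whole-number ratio:

9:19:1


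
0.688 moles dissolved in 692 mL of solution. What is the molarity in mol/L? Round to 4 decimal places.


Convert volume to liters: V_L = V_mL / 1000.
V_L = 692 / 1000 = 0.692 L
M = n / V_L = 0.688 / 0.692
M = 0.99421965 mol/L, rounded to 4 dp:

0.9942 mol/L


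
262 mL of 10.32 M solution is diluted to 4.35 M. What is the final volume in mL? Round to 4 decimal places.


Dilution: M1*V1 = M2*V2, solve for V2.
V2 = M1*V1 / M2
V2 = 10.32 * 262 / 4.35
V2 = 2703.84 / 4.35
V2 = 621.57241379 mL, rounded to 4 dp:

621.5724 mL


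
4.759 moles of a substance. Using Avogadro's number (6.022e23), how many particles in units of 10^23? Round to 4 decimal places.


N = n * NA, then divide by 1e23 for the requested units.
N / 1e23 = n * 6.022
N / 1e23 = 4.759 * 6.022
N / 1e23 = 28.658698, rounded to 4 dp:

28.6587


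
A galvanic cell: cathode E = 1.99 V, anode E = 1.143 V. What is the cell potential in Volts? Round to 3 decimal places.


Standard cell potential: E_cell = E_cathode - E_anode.
E_cell = 1.99 - (1.143)
E_cell = 0.847 V, rounded to 3 dp:

0.847 V


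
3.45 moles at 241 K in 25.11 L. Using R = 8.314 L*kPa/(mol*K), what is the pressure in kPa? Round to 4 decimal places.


PV = nRT, solve for P = nRT / V.
nRT = 3.45 * 8.314 * 241 = 6912.6753
P = 6912.6753 / 25.11
P = 275.29571087 kPa, rounded to 4 dp:

275.2957 kPa


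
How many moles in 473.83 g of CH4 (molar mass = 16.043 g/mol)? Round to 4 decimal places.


n = mass / M
n = 473.83 / 16.043
n = 29.53499969 mol, rounded to 4 dp:

29.5350 mol


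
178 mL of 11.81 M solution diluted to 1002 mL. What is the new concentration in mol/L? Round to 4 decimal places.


Dilution: M1*V1 = M2*V2, solve for M2.
M2 = M1*V1 / V2
M2 = 11.81 * 178 / 1002
M2 = 2102.18 / 1002
M2 = 2.09798403 mol/L, rounded to 4 dp:

2.0980 mol/L


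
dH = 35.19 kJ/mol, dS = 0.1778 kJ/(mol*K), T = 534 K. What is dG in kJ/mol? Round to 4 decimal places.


Gibbs: dG = dH - T*dS (consistent units, dS already in kJ/(mol*K)).
T*dS = 534 * 0.1778 = 94.9452
dG = 35.19 - (94.9452)
dG = -59.7552 kJ/mol, rounded to 4 dp:

-59.7552 kJ/mol


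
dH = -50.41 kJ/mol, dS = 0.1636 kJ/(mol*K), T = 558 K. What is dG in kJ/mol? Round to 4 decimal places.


Gibbs: dG = dH - T*dS (consistent units, dS already in kJ/(mol*K)).
T*dS = 558 * 0.1636 = 91.2888
dG = -50.41 - (91.2888)
dG = -141.6988 kJ/mol, rounded to 4 dp:

-141.6988 kJ/mol


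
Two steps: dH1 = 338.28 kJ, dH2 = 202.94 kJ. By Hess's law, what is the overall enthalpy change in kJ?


Hess's law: enthalpy is a state function, so add the step enthalpies.
dH_total = dH1 + dH2 = 338.28 + (202.94)
dH_total = 541.22 kJ:

541.22 kJ


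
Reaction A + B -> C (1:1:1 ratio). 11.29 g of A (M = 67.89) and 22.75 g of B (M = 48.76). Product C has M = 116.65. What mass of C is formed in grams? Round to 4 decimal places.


Find moles of each reactant; the smaller value is the limiting reagent in a 1:1:1 reaction, so moles_C equals moles of the limiter.
n_A = mass_A / M_A = 11.29 / 67.89 = 0.166298 mol
n_B = mass_B / M_B = 22.75 / 48.76 = 0.466571 mol
Limiting reagent: A (smaller), n_limiting = 0.166298 mol
mass_C = n_limiting * M_C = 0.166298 * 116.65
mass_C = 19.3986617 g, rounded to 4 dp:

19.3987 g


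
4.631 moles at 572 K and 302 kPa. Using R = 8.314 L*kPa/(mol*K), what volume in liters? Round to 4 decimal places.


PV = nRT, solve for V = nRT / P.
nRT = 4.631 * 8.314 * 572 = 22023.2206
V = 22023.2206 / 302
V = 72.92457152 L, rounded to 4 dp:

72.9246 L


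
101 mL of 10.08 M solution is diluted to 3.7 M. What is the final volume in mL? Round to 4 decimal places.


Dilution: M1*V1 = M2*V2, solve for V2.
V2 = M1*V1 / M2
V2 = 10.08 * 101 / 3.7
V2 = 1018.08 / 3.7
V2 = 275.15675676 mL, rounded to 4 dp:

275.1568 mL


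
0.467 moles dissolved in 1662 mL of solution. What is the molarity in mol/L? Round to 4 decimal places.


Convert volume to liters: V_L = V_mL / 1000.
V_L = 1662 / 1000 = 1.662 L
M = n / V_L = 0.467 / 1.662
M = 0.28098676 mol/L, rounded to 4 dp:

0.2810 mol/L


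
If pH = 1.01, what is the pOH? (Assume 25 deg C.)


At 25 deg C, pH + pOH = 14.
pOH = 14 - pH = 14 - 1.01
pOH = 12.99:

12.99


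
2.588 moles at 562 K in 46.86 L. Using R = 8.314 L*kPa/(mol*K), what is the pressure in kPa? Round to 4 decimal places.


PV = nRT, solve for P = nRT / V.
nRT = 2.588 * 8.314 * 562 = 12092.3472
P = 12092.3472 / 46.86
P = 258.05265045 kPa, rounded to 4 dp:

258.0527 kPa


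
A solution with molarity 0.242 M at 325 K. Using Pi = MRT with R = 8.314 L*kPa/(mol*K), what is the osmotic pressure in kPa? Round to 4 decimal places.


Osmotic pressure (van't Hoff): Pi = M*R*T.
RT = 8.314 * 325 = 2702.05
Pi = 0.242 * 2702.05
Pi = 653.8961 kPa, rounded to 4 dp:

653.8961 kPa


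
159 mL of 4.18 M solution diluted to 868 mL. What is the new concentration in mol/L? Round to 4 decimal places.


Dilution: M1*V1 = M2*V2, solve for M2.
M2 = M1*V1 / V2
M2 = 4.18 * 159 / 868
M2 = 664.62 / 868
M2 = 0.76569124 mol/L, rounded to 4 dp:

0.7657 mol/L


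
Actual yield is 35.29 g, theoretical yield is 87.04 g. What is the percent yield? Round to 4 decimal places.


% yield = 100 * actual / theoretical
% yield = 100 * 35.29 / 87.04
% yield = 40.54457721 %, rounded to 4 dp:

40.5446 %


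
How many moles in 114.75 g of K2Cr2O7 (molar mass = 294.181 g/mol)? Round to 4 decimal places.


n = mass / M
n = 114.75 / 294.181
n = 0.39006598 mol, rounded to 4 dp:

0.3901 mol


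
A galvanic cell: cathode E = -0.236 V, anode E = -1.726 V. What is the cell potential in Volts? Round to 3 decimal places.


Standard cell potential: E_cell = E_cathode - E_anode.
E_cell = -0.236 - (-1.726)
E_cell = 1.49 V, rounded to 3 dp:

1.490 V


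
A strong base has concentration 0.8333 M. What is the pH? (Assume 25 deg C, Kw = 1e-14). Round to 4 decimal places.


A strong base dissociates completely, so [OH-] equals the given concentration.
pOH = -log10([OH-]) = -log10(0.8333) = 0.079199
pH = 14 - pOH = 14 - 0.079199
pH = 13.920801, rounded to 4 dp:

13.9208


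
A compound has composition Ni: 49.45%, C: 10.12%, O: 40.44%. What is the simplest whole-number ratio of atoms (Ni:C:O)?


Assume 100 g of compound, divide each mass% by atomic mass to get moles, then normalize by the smallest to get a raw atom ratio.
Moles per 100 g: Ni: 49.45/58.693 = 0.8425, C: 10.12/12.011 = 0.8426, O: 40.44/15.999 = 2.5277
Raw ratio (divide by min = 0.8425): Ni: 1.0, C: 1.0, O: 3.0
Multiply by 1 to clear fractions: Ni: 1.0 ~= 1, C: 1.0 ~= 1, O: 3.0 ~= 3
Reduce by GCD to get the simplest whole-number ratio:

1:1:3


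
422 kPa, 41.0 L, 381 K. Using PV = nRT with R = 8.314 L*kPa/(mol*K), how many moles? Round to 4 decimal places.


PV = nRT, solve for n = PV / (RT).
PV = 422 * 41.0 = 17302.0
RT = 8.314 * 381 = 3167.634
n = 17302.0 / 3167.634
n = 5.46212094 mol, rounded to 4 dp:

5.4621 mol


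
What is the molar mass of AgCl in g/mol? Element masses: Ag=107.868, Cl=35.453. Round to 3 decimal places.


M = sum(count * atomic_mass) over atoms.
M = 1*107.868 + 1*35.453
M = 107.868 + 35.453
M = 143.321 g/mol, rounded to 3 dp:

143.321 g/mol


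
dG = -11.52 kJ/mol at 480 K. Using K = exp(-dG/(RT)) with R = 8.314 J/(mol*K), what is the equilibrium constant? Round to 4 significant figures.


dG is in kJ/mol; multiply by 1000 to match R in J/(mol*K).
RT = 8.314 * 480 = 3990.72 J/mol
exponent = -dG*1000 / (RT) = -(-11.52*1000) / 3990.72 = 2.88669714
K = exp(2.88669714)
K = 17.933978, rounded to 4 significant figures:

17.93


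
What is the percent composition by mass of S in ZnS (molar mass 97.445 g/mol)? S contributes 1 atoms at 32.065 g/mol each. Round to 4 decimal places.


pct = 100 * (n_elem * M_elem) / M_total
mass_contribution = 1 * 32.065 = 32.065 g/mol
pct = 100 * 32.065 / 97.445
pct = 32.9057417 %, rounded to 4 dp:

32.9057 %


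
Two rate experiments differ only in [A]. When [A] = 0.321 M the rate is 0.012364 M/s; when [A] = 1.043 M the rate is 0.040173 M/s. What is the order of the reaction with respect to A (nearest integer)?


Rate is proportional to [A]^n, so rate2/rate1 = ([A]2/[A]1)^n. Take logs to solve for n.
rate2/rate1 = 0.040173 / 0.012364 = 3.2492
[A]2/[A]1 = 1.043 / 0.321 = 3.2492
n = ln(3.2492) / ln(3.2492) = 1.0
Nearest integer order:

1


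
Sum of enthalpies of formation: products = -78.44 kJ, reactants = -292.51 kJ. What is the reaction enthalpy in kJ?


dH_rxn = sum(dH_f products) - sum(dH_f reactants)
dH_rxn = -78.44 - (-292.51)
dH_rxn = 214.07 kJ:

214.07 kJ


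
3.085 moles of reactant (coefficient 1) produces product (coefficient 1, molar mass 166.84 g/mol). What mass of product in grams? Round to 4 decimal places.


Use the coefficient ratio to convert reactant moles to product moles, then multiply by the product's molar mass.
moles_P = moles_R * (coeff_P / coeff_R) = 3.085 * (1/1) = 3.085
mass_P = moles_P * M_P = 3.085 * 166.84
mass_P = 514.7014 g, rounded to 4 dp:

514.7014 g


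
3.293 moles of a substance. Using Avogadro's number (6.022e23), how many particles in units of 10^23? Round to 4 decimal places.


N = n * NA, then divide by 1e23 for the requested units.
N / 1e23 = n * 6.022
N / 1e23 = 3.293 * 6.022
N / 1e23 = 19.830446, rounded to 4 dp:

19.8304


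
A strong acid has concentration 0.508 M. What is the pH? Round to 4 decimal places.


A strong acid dissociates completely, so [H+] equals the given concentration.
pH = -log10([H+]) = -log10(0.508)
pH = 0.29413629, rounded to 4 dp:

0.2941


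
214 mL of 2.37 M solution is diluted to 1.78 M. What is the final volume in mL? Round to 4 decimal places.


Dilution: M1*V1 = M2*V2, solve for V2.
V2 = M1*V1 / M2
V2 = 2.37 * 214 / 1.78
V2 = 507.18 / 1.78
V2 = 284.93258427 mL, rounded to 4 dp:

284.9326 mL


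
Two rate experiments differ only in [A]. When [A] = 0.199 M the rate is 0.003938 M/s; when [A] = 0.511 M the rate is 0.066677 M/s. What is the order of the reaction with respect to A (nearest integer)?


Rate is proportional to [A]^n, so rate2/rate1 = ([A]2/[A]1)^n. Take logs to solve for n.
rate2/rate1 = 0.066677 / 0.003938 = 16.9317
[A]2/[A]1 = 0.511 / 0.199 = 2.5678
n = ln(16.9317) / ln(2.5678) = 3.0
Nearest integer order:

3


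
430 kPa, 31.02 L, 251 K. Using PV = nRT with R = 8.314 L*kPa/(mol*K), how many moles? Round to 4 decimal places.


PV = nRT, solve for n = PV / (RT).
PV = 430 * 31.02 = 13338.6
RT = 8.314 * 251 = 2086.814
n = 13338.6 / 2086.814
n = 6.39184901 mol, rounded to 4 dp:

6.3918 mol


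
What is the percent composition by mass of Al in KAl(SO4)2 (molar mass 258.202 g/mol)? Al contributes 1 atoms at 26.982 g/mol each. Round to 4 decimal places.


pct = 100 * (n_elem * M_elem) / M_total
mass_contribution = 1 * 26.982 = 26.982 g/mol
pct = 100 * 26.982 / 258.202
pct = 10.44995778 %, rounded to 4 dp:

10.4500 %


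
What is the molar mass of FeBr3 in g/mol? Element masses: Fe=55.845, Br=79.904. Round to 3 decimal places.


M = sum(count * atomic_mass) over atoms.
M = 1*55.845 + 3*79.904
M = 55.845 + 239.712
M = 295.557 g/mol, rounded to 3 dp:

295.557 g/mol


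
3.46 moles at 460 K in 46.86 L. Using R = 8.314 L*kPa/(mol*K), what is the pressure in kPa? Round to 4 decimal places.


PV = nRT, solve for P = nRT / V.
nRT = 3.46 * 8.314 * 460 = 13232.5624
P = 13232.5624 / 46.86
P = 282.38502774 kPa, rounded to 4 dp:

282.3850 kPa


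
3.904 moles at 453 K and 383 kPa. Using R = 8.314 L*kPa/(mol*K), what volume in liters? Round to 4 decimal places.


PV = nRT, solve for V = nRT / P.
nRT = 3.904 * 8.314 * 453 = 14703.4088
V = 14703.4088 / 383
V = 38.39010131 L, rounded to 4 dp:

38.3901 L


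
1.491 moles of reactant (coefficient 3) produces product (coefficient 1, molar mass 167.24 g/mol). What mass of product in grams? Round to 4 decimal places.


Use the coefficient ratio to convert reactant moles to product moles, then multiply by the product's molar mass.
moles_P = moles_R * (coeff_P / coeff_R) = 1.491 * (1/3) = 0.497
mass_P = moles_P * M_P = 0.497 * 167.24
mass_P = 83.11828 g, rounded to 4 dp:

83.1183 g


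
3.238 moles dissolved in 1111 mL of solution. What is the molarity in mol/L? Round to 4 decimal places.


Convert volume to liters: V_L = V_mL / 1000.
V_L = 1111 / 1000 = 1.111 L
M = n / V_L = 3.238 / 1.111
M = 2.91449145 mol/L, rounded to 4 dp:

2.9145 mol/L


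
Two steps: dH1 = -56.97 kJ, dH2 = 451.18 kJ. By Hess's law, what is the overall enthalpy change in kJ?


Hess's law: enthalpy is a state function, so add the step enthalpies.
dH_total = dH1 + dH2 = -56.97 + (451.18)
dH_total = 394.21 kJ:

394.21 kJ


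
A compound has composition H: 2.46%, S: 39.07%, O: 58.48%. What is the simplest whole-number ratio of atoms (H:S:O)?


Assume 100 g of compound, divide each mass% by atomic mass to get moles, then normalize by the smallest to get a raw atom ratio.
Moles per 100 g: H: 2.46/1.008 = 2.4405, S: 39.07/32.065 = 1.2185, O: 58.48/15.999 = 3.6552
Raw ratio (divide by min = 1.2185): H: 2.003, S: 1.0, O: 3.0
Multiply by 1 to clear fractions: H: 2.003 ~= 2, S: 1.0 ~= 1, O: 3.0 ~= 3
Reduce by GCD to get the simplest whole-number ratio:

2:1:3


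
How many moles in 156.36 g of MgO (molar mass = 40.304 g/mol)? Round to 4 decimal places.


n = mass / M
n = 156.36 / 40.304
n = 3.87951568 mol, rounded to 4 dp:

3.8795 mol


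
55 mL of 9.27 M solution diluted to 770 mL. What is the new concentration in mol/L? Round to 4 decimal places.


Dilution: M1*V1 = M2*V2, solve for M2.
M2 = M1*V1 / V2
M2 = 9.27 * 55 / 770
M2 = 509.85 / 770
M2 = 0.66214286 mol/L, rounded to 4 dp:

0.6621 mol/L


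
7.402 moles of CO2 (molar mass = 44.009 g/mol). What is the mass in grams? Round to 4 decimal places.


mass = n * M
mass = 7.402 * 44.009
mass = 325.754618 g, rounded to 4 dp:

325.7546 g


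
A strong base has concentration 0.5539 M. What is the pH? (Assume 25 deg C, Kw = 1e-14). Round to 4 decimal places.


A strong base dissociates completely, so [OH-] equals the given concentration.
pOH = -log10([OH-]) = -log10(0.5539) = 0.256569
pH = 14 - pOH = 14 - 0.256569
pH = 13.743431, rounded to 4 dp:

13.7434


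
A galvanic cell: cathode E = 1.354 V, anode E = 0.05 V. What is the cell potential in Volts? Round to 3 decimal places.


Standard cell potential: E_cell = E_cathode - E_anode.
E_cell = 1.354 - (0.05)
E_cell = 1.304 V, rounded to 3 dp:

1.304 V


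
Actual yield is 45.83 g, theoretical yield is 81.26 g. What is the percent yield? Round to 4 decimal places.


% yield = 100 * actual / theoretical
% yield = 100 * 45.83 / 81.26
% yield = 56.3992124 %, rounded to 4 dp:

56.3992 %


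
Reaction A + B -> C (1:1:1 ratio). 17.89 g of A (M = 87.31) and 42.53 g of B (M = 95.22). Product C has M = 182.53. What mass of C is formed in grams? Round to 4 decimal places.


Find moles of each reactant; the smaller value is the limiting reagent in a 1:1:1 reaction, so moles_C equals moles of the limiter.
n_A = mass_A / M_A = 17.89 / 87.31 = 0.204902 mol
n_B = mass_B / M_B = 42.53 / 95.22 = 0.44665 mol
Limiting reagent: A (smaller), n_limiting = 0.204902 mol
mass_C = n_limiting * M_C = 0.204902 * 182.53
mass_C = 37.40076206 g, rounded to 4 dp:

37.4008 g


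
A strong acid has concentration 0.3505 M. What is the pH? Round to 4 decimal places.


A strong acid dissociates completely, so [H+] equals the given concentration.
pH = -log10([H+]) = -log10(0.3505)
pH = 0.45531198, rounded to 4 dp:

0.4553


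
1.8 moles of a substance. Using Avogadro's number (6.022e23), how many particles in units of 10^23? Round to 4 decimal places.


N = n * NA, then divide by 1e23 for the requested units.
N / 1e23 = n * 6.022
N / 1e23 = 1.8 * 6.022
N / 1e23 = 10.8396, rounded to 4 dp:

10.8396


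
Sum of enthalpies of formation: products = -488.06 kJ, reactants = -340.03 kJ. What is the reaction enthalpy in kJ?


dH_rxn = sum(dH_f products) - sum(dH_f reactants)
dH_rxn = -488.06 - (-340.03)
dH_rxn = -148.03 kJ:

-148.03 kJ


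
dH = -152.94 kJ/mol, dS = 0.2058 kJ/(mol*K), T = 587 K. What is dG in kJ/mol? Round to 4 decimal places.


Gibbs: dG = dH - T*dS (consistent units, dS already in kJ/(mol*K)).
T*dS = 587 * 0.2058 = 120.8046
dG = -152.94 - (120.8046)
dG = -273.7446 kJ/mol, rounded to 4 dp:

-273.7446 kJ/mol


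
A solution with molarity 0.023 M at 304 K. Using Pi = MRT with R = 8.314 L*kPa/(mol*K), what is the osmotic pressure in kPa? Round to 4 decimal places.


Osmotic pressure (van't Hoff): Pi = M*R*T.
RT = 8.314 * 304 = 2527.456
Pi = 0.023 * 2527.456
Pi = 58.131488 kPa, rounded to 4 dp:

58.1315 kPa


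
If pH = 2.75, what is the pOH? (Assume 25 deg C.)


At 25 deg C, pH + pOH = 14.
pOH = 14 - pH = 14 - 2.75
pOH = 11.25:

11.25


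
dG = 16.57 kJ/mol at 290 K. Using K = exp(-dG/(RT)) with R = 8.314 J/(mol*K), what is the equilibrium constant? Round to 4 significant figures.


dG is in kJ/mol; multiply by 1000 to match R in J/(mol*K).
RT = 8.314 * 290 = 2411.06 J/mol
exponent = -dG*1000 / (RT) = -(16.57*1000) / 2411.06 = -6.87249591
K = exp(-6.87249591)
K = 0.0010358884, rounded to 4 significant figures:

0.001036


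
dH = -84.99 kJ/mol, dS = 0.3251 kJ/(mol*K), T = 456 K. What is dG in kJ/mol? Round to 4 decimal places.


Gibbs: dG = dH - T*dS (consistent units, dS already in kJ/(mol*K)).
T*dS = 456 * 0.3251 = 148.2456
dG = -84.99 - (148.2456)
dG = -233.2356 kJ/mol, rounded to 4 dp:

-233.2356 kJ/mol


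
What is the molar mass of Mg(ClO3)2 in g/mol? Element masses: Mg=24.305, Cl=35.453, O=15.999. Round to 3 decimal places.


M = sum(count * atomic_mass) over atoms.
M = 1*24.305 + 2*35.453 + 6*15.999
M = 24.305 + 70.906 + 95.994
M = 191.205 g/mol, rounded to 3 dp:

191.205 g/mol


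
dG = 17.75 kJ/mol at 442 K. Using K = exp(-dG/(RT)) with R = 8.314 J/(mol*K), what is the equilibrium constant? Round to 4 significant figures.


dG is in kJ/mol; multiply by 1000 to match R in J/(mol*K).
RT = 8.314 * 442 = 3674.788 J/mol
exponent = -dG*1000 / (RT) = -(17.75*1000) / 3674.788 = -4.83021061
K = exp(-4.83021061)
K = 0.0079848394, rounded to 4 significant figures:

0.007985


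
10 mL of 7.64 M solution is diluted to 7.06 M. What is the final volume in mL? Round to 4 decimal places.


Dilution: M1*V1 = M2*V2, solve for V2.
V2 = M1*V1 / M2
V2 = 7.64 * 10 / 7.06
V2 = 76.4 / 7.06
V2 = 10.82152975 mL, rounded to 4 dp:

10.8215 mL


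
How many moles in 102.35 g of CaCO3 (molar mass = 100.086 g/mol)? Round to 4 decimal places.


n = mass / M
n = 102.35 / 100.086
n = 1.02262055 mol, rounded to 4 dp:

1.0226 mol


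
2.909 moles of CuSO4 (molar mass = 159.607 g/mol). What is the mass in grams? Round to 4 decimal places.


mass = n * M
mass = 2.909 * 159.607
mass = 464.296763 g, rounded to 4 dp:

464.2968 g


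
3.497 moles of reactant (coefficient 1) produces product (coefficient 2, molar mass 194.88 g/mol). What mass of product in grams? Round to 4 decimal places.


Use the coefficient ratio to convert reactant moles to product moles, then multiply by the product's molar mass.
moles_P = moles_R * (coeff_P / coeff_R) = 3.497 * (2/1) = 6.994
mass_P = moles_P * M_P = 6.994 * 194.88
mass_P = 1362.99072 g, rounded to 4 dp:

1362.9907 g


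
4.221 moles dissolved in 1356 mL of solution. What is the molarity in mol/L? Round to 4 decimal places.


Convert volume to liters: V_L = V_mL / 1000.
V_L = 1356 / 1000 = 1.356 L
M = n / V_L = 4.221 / 1.356
M = 3.11283186 mol/L, rounded to 4 dp:

3.1128 mol/L


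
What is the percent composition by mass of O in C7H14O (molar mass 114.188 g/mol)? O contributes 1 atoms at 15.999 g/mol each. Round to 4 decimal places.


pct = 100 * (n_elem * M_elem) / M_total
mass_contribution = 1 * 15.999 = 15.999 g/mol
pct = 100 * 15.999 / 114.188
pct = 14.01110449 %, rounded to 4 dp:

14.0111 %


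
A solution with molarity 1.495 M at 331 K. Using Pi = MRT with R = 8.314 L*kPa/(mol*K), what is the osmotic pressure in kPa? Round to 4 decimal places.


Osmotic pressure (van't Hoff): Pi = M*R*T.
RT = 8.314 * 331 = 2751.934
Pi = 1.495 * 2751.934
Pi = 4114.14133 kPa, rounded to 4 dp:

4114.1413 kPa


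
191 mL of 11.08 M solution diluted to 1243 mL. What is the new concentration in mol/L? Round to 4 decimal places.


Dilution: M1*V1 = M2*V2, solve for M2.
M2 = M1*V1 / V2
M2 = 11.08 * 191 / 1243
M2 = 2116.28 / 1243
M2 = 1.70255833 mol/L, rounded to 4 dp:

1.7026 mol/L


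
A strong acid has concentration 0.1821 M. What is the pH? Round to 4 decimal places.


A strong acid dissociates completely, so [H+] equals the given concentration.
pH = -log10([H+]) = -log10(0.1821)
pH = 0.73969005, rounded to 4 dp:

0.7397


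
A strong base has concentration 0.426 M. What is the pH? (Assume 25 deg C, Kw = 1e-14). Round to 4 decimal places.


A strong base dissociates completely, so [OH-] equals the given concentration.
pOH = -log10([OH-]) = -log10(0.426) = 0.37059
pH = 14 - pOH = 14 - 0.37059
pH = 13.62941, rounded to 4 dp:

13.6294


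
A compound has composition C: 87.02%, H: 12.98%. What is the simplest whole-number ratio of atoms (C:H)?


Assume 100 g of compound, divide each mass% by atomic mass to get moles, then normalize by the smallest to get a raw atom ratio.
Moles per 100 g: C: 87.02/12.011 = 7.245, H: 12.98/1.008 = 12.877
Raw ratio (divide by min = 7.245): C: 1.0, H: 1.777
Multiply by 9 to clear fractions: C: 9.0 ~= 9, H: 15.996 ~= 16
Reduce by GCD to get the simplest whole-number ratio:

9:16


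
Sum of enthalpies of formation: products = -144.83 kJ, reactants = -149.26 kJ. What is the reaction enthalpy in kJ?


dH_rxn = sum(dH_f products) - sum(dH_f reactants)
dH_rxn = -144.83 - (-149.26)
dH_rxn = 4.43 kJ:

4.43 kJ


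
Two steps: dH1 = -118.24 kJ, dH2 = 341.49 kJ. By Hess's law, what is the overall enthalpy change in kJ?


Hess's law: enthalpy is a state function, so add the step enthalpies.
dH_total = dH1 + dH2 = -118.24 + (341.49)
dH_total = 223.25 kJ:

223.25 kJ


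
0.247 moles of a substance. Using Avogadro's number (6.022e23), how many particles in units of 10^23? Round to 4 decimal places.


N = n * NA, then divide by 1e23 for the requested units.
N / 1e23 = n * 6.022
N / 1e23 = 0.247 * 6.022
N / 1e23 = 1.487434, rounded to 4 dp:

1.4874


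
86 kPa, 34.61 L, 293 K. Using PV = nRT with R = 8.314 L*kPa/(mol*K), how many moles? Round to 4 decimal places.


PV = nRT, solve for n = PV / (RT).
PV = 86 * 34.61 = 2976.46
RT = 8.314 * 293 = 2436.002
n = 2976.46 / 2436.002
n = 1.22186271 mol, rounded to 4 dp:

1.2219 mol


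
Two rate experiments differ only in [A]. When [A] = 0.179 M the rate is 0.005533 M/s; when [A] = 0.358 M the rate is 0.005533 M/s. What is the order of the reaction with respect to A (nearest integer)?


Rate is proportional to [A]^n, so rate2/rate1 = ([A]2/[A]1)^n. Take logs to solve for n.
rate2/rate1 = 0.005533 / 0.005533 = 1.0
[A]2/[A]1 = 0.358 / 0.179 = 2.0
n = ln(1.0) / ln(2.0) = 0.0
Nearest integer order:

0


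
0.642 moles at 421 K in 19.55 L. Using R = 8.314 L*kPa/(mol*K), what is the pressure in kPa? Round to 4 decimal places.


PV = nRT, solve for P = nRT / V.
nRT = 0.642 * 8.314 * 421 = 2247.1245
P = 2247.1245 / 19.55
P = 114.94242967 kPa, rounded to 4 dp:

114.9424 kPa


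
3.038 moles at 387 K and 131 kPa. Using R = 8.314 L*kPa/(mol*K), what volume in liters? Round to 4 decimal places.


PV = nRT, solve for V = nRT / P.
nRT = 3.038 * 8.314 * 387 = 9774.8197
V = 9774.8197 / 131
V = 74.61694427 L, rounded to 4 dp:

74.6169 L


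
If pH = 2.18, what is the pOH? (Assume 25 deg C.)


At 25 deg C, pH + pOH = 14.
pOH = 14 - pH = 14 - 2.18
pOH = 11.82:

11.82


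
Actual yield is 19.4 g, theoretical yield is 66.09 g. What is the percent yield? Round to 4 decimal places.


% yield = 100 * actual / theoretical
% yield = 100 * 19.4 / 66.09
% yield = 29.35391133 %, rounded to 4 dp:

29.3539 %


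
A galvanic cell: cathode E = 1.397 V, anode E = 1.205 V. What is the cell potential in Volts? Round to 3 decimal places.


Standard cell potential: E_cell = E_cathode - E_anode.
E_cell = 1.397 - (1.205)
E_cell = 0.192 V, rounded to 3 dp:

0.192 V


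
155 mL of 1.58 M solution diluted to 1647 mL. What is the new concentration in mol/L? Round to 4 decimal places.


Dilution: M1*V1 = M2*V2, solve for M2.
M2 = M1*V1 / V2
M2 = 1.58 * 155 / 1647
M2 = 244.9 / 1647
M2 = 0.1486946 mol/L, rounded to 4 dp:

0.1487 mol/L


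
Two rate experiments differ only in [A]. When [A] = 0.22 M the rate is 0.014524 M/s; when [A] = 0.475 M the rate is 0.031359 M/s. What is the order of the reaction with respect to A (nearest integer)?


Rate is proportional to [A]^n, so rate2/rate1 = ([A]2/[A]1)^n. Take logs to solve for n.
rate2/rate1 = 0.031359 / 0.014524 = 2.1591
[A]2/[A]1 = 0.475 / 0.22 = 2.1591
n = ln(2.1591) / ln(2.1591) = 1.0
Nearest integer order:

1


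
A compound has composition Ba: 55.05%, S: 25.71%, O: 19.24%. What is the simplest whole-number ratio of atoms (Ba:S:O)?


Assume 100 g of compound, divide each mass% by atomic mass to get moles, then normalize by the smallest to get a raw atom ratio.
Moles per 100 g: Ba: 55.05/137.327 = 0.4009, S: 25.71/32.065 = 0.8018, O: 19.24/15.999 = 1.2026
Raw ratio (divide by min = 0.4009): Ba: 1.0, S: 2.0, O: 3.0
Multiply by 1 to clear fractions: Ba: 1.0 ~= 1, S: 2.0 ~= 2, O: 3.0 ~= 3
Reduce by GCD to get the simplest whole-number ratio:

1:2:3


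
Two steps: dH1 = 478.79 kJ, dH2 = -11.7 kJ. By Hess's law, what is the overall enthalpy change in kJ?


Hess's law: enthalpy is a state function, so add the step enthalpies.
dH_total = dH1 + dH2 = 478.79 + (-11.7)
dH_total = 467.09 kJ:

467.09 kJ


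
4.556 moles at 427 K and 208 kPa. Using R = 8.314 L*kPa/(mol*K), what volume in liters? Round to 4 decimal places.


PV = nRT, solve for V = nRT / P.
nRT = 4.556 * 8.314 * 427 = 16174.1554
V = 16174.1554 / 208
V = 77.7603625 L, rounded to 4 dp:

77.7604 L


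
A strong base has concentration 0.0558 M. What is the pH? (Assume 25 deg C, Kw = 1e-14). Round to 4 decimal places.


A strong base dissociates completely, so [OH-] equals the given concentration.
pOH = -log10([OH-]) = -log10(0.0558) = 1.253366
pH = 14 - pOH = 14 - 1.253366
pH = 12.746634, rounded to 4 dp:

12.7466


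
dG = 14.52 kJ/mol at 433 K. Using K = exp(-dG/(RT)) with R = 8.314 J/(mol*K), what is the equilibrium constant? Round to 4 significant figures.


dG is in kJ/mol; multiply by 1000 to match R in J/(mol*K).
RT = 8.314 * 433 = 3599.962 J/mol
exponent = -dG*1000 / (RT) = -(14.52*1000) / 3599.962 = -4.03337591
K = exp(-4.03337591)
K = 0.017714427, rounded to 4 significant figures:

0.01771


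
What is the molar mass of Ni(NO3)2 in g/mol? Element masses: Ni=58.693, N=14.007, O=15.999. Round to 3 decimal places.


M = sum(count * atomic_mass) over atoms.
M = 1*58.693 + 2*14.007 + 6*15.999
M = 58.693 + 28.014 + 95.994
M = 182.701 g/mol, rounded to 3 dp:

182.701 g/mol


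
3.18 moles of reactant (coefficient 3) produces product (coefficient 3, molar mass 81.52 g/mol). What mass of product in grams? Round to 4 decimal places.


Use the coefficient ratio to convert reactant moles to product moles, then multiply by the product's molar mass.
moles_P = moles_R * (coeff_P / coeff_R) = 3.18 * (3/3) = 3.18
mass_P = moles_P * M_P = 3.18 * 81.52
mass_P = 259.2336 g, rounded to 4 dp:

259.2336 g


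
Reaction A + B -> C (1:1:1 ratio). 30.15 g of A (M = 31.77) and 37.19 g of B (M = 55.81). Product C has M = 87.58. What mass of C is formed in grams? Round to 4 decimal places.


Find moles of each reactant; the smaller value is the limiting reagent in a 1:1:1 reaction, so moles_C equals moles of the limiter.
n_A = mass_A / M_A = 30.15 / 31.77 = 0.949008 mol
n_B = mass_B / M_B = 37.19 / 55.81 = 0.666368 mol
Limiting reagent: B (smaller), n_limiting = 0.666368 mol
mass_C = n_limiting * M_C = 0.666368 * 87.58
mass_C = 58.36050944 g, rounded to 4 dp:

58.3605 g


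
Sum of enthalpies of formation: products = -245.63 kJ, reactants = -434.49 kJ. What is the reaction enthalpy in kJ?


dH_rxn = sum(dH_f products) - sum(dH_f reactants)
dH_rxn = -245.63 - (-434.49)
dH_rxn = 188.86 kJ:

188.86 kJ


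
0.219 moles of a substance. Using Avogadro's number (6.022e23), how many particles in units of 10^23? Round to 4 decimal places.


N = n * NA, then divide by 1e23 for the requested units.
N / 1e23 = n * 6.022
N / 1e23 = 0.219 * 6.022
N / 1e23 = 1.318818, rounded to 4 dp:

1.3188


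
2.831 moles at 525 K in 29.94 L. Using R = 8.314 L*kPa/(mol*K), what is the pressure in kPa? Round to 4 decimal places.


PV = nRT, solve for P = nRT / V.
nRT = 2.831 * 8.314 * 525 = 12356.8903
P = 12356.8903 / 29.94
P = 412.72178691 kPa, rounded to 4 dp:

412.7218 kPa


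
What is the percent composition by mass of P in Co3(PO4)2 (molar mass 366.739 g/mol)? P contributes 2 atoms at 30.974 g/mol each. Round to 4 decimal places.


pct = 100 * (n_elem * M_elem) / M_total
mass_contribution = 2 * 30.974 = 61.948 g/mol
pct = 100 * 61.948 / 366.739
pct = 16.89157684 %, rounded to 4 dp:

16.8916 %


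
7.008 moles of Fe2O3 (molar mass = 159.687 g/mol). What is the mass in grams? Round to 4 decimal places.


mass = n * M
mass = 7.008 * 159.687
mass = 1119.086496 g, rounded to 4 dp:

1119.0865 g


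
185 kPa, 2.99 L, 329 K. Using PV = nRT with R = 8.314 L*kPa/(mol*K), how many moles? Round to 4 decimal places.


PV = nRT, solve for n = PV / (RT).
PV = 185 * 2.99 = 553.15
RT = 8.314 * 329 = 2735.306
n = 553.15 / 2735.306
n = 0.202226 mol, rounded to 4 dp:

0.2022 mol


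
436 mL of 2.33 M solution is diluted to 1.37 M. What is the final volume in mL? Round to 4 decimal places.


Dilution: M1*V1 = M2*V2, solve for V2.
V2 = M1*V1 / M2
V2 = 2.33 * 436 / 1.37
V2 = 1015.88 / 1.37
V2 = 741.51824818 mL, rounded to 4 dp:

741.5182 mL


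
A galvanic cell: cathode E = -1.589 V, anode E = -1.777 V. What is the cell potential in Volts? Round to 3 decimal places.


Standard cell potential: E_cell = E_cathode - E_anode.
E_cell = -1.589 - (-1.777)
E_cell = 0.188 V, rounded to 3 dp:

0.188 V


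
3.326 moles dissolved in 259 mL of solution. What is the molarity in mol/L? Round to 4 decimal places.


Convert volume to liters: V_L = V_mL / 1000.
V_L = 259 / 1000 = 0.259 L
M = n / V_L = 3.326 / 0.259
M = 12.84169884 mol/L, rounded to 4 dp:

12.8417 mol/L


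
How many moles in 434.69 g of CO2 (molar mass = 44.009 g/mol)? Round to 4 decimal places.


n = mass / M
n = 434.69 / 44.009
n = 9.87729783 mol, rounded to 4 dp:

9.8773 mol


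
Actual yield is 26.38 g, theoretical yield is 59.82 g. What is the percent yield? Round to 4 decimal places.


% yield = 100 * actual / theoretical
% yield = 100 * 26.38 / 59.82
% yield = 44.09896356 %, rounded to 4 dp:

44.0990 %


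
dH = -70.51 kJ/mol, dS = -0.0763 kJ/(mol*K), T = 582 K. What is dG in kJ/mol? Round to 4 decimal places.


Gibbs: dG = dH - T*dS (consistent units, dS already in kJ/(mol*K)).
T*dS = 582 * -0.0763 = -44.4066
dG = -70.51 - (-44.4066)
dG = -26.1034 kJ/mol, rounded to 4 dp:

-26.1034 kJ/mol
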